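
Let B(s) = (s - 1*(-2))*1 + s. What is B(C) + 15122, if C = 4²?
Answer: 15156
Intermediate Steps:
C = 16
B(s) = 2 + 2*s (B(s) = (s + 2)*1 + s = (2 + s)*1 + s = (2 + s) + s = 2 + 2*s)
B(C) + 15122 = (2 + 2*16) + 15122 = (2 + 32) + 15122 = 34 + 15122 = 15156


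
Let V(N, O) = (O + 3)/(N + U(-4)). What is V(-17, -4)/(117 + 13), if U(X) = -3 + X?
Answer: 1/3120 ≈ 0.00032051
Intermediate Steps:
V(N, O) = (3 + O)/(-7 + N) (V(N, O) = (O + 3)/(N + (-3 - 4)) = (3 + O)/(N - 7) = (3 + O)/(-7 + N))
V(-17, -4)/(117 + 13) = ((3 - 4)/(-7 - 17))/(117 + 13) = (-1/(-24))/130 = (-1/24*(-1))/130 = (1/130)*(1/24) = 1/3120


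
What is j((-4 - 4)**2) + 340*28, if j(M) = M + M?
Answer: 9648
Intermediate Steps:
j(M) = 2*M
j((-4 - 4)**2) + 340*28 = 2*(-4 - 4)**2 + 340*28 = 2*(-8)**2 + 9520 = 2*64 + 9520 = 128 + 9520 = 9648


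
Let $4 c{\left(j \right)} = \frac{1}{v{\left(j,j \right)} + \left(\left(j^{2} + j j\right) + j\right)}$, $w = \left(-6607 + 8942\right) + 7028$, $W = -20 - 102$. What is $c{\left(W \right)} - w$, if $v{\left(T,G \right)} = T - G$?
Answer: $- \frac{1110301991}{118584} \approx -9363.0$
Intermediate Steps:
$W = -122$
$w = 9363$ ($w = 2335 + 7028 = 9363$)
$c{\left(j \right)} = \frac{1}{4 \left(j + 2 j^{2}\right)}$ ($c{\left(j \right)} = \frac{1}{4 \left(\left(j - j\right) + \left(\left(j^{2} + j j\right) + j\right)\right)} = \frac{1}{4 \left(0 + \left(\left(j^{2} + j^{2}\right) + j\right)\right)} = \frac{1}{4 \left(0 + \left(2 j^{2} + j\right)\right)} = \frac{1}{4 \left(0 + \left(j + 2 j^{2}\right)\right)} = \frac{1}{4 \left(j + 2 j^{2}\right)}$)
$c{\left(W \right)} - w = \frac{1}{4 \left(-122\right) \left(1 + 2 \left(-122\right)\right)} - 9363 = \frac{1}{4} \left(- \frac{1}{122}\right) \frac{1}{1 - 244} - 9363 = \frac{1}{4} \left(- \frac{1}{122}\right) \frac{1}{-243} - 9363 = \frac{1}{4} \left(- \frac{1}{122}\right) \left(- \frac{1}{243}\right) - 9363 = \frac{1}{118584} - 9363 = - \frac{1110301991}{118584}$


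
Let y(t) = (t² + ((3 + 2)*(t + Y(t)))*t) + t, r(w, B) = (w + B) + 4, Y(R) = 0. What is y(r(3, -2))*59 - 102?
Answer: 9043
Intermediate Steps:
r(w, B) = 4 + B + w (r(w, B) = (B + w) + 4 = 4 + B + w)
y(t) = t + 6*t² (y(t) = (t² + ((3 + 2)*(t + 0))*t) + t = (t² + (5*t)*t) + t = (t² + 5*t²) + t = 6*t² + t = t + 6*t²)
y(r(3, -2))*59 - 102 = ((4 - 2 + 3)*(1 + 6*(4 - 2 + 3)))*59 - 102 = (5*(1 + 6*5))*59 - 102 = (5*(1 + 30))*59 - 102 = (5*31)*59 - 102 = 155*59 - 102 = 9145 - 102 = 9043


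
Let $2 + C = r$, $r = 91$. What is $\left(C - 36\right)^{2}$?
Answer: $2809$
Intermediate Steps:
$C = 89$ ($C = -2 + 91 = 89$)
$\left(C - 36\right)^{2} = \left(89 - 36\right)^{2} = 53^{2} = 2809$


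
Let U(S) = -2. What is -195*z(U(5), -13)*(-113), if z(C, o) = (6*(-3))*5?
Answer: -1983150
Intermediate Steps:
z(C, o) = -90 (z(C, o) = -18*5 = -90)
-195*z(U(5), -13)*(-113) = -195*(-90)*(-113) = 17550*(-113) = -1983150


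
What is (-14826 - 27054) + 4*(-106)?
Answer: -42304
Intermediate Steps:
(-14826 - 27054) + 4*(-106) = -41880 - 424 = -42304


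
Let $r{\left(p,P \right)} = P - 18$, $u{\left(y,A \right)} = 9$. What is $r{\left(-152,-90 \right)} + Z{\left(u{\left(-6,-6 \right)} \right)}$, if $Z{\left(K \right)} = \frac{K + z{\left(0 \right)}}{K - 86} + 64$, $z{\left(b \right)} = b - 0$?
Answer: $- \frac{3397}{77} \approx -44.117$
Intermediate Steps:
$z{\left(b \right)} = b$ ($z{\left(b \right)} = b + 0 = b$)
$r{\left(p,P \right)} = -18 + P$
$Z{\left(K \right)} = 64 + \frac{K}{-86 + K}$ ($Z{\left(K \right)} = \frac{K + 0}{K - 86} + 64 = \frac{K}{-86 + K} + 64 = 64 + \frac{K}{-86 + K}$)
$r{\left(-152,-90 \right)} + Z{\left(u{\left(-6,-6 \right)} \right)} = \left(-18 - 90\right) + \frac{-5504 + 65 \cdot 9}{-86 + 9} = -108 + \frac{-5504 + 585}{-77} = -108 - - \frac{4919}{77} = -108 + \frac{4919}{77} = - \frac{3397}{77}$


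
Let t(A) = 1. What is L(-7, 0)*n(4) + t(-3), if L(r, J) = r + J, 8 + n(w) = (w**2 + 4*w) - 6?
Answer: -125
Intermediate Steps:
n(w) = -14 + w**2 + 4*w (n(w) = -8 + ((w**2 + 4*w) - 6) = -8 + (-6 + w**2 + 4*w) = -14 + w**2 + 4*w)
L(r, J) = J + r
L(-7, 0)*n(4) + t(-3) = (0 - 7)*(-14 + 4**2 + 4*4) + 1 = -7*(-14 + 16 + 16) + 1 = -7*18 + 1 = -126 + 1 = -125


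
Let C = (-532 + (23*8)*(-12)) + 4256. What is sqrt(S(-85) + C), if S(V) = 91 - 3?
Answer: 2*sqrt(401) ≈ 40.050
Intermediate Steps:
S(V) = 88
C = 1516 (C = (-532 + 184*(-12)) + 4256 = (-532 - 2208) + 4256 = -2740 + 4256 = 1516)
sqrt(S(-85) + C) = sqrt(88 + 1516) = sqrt(1604) = 2*sqrt(401)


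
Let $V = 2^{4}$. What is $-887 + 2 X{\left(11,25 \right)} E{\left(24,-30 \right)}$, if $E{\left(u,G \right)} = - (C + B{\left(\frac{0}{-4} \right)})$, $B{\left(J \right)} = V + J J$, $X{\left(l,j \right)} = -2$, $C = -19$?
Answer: $-899$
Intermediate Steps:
$V = 16$
$B{\left(J \right)} = 16 + J^{2}$ ($B{\left(J \right)} = 16 + J J = 16 + J^{2}$)
$E{\left(u,G \right)} = 3$ ($E{\left(u,G \right)} = - (-19 + \left(16 + \left(\frac{0}{-4}\right)^{2}\right)) = - (-19 + \left(16 + \left(0 \left(- \frac{1}{4}\right)\right)^{2}\right)) = - (-19 + \left(16 + 0^{2}\right)) = - (-19 + \left(16 + 0\right)) = - (-19 + 16) = \left(-1\right) \left(-3\right) = 3$)
$-887 + 2 X{\left(11,25 \right)} E{\left(24,-30 \right)} = -887 + 2 \left(-2\right) 3 = -887 - 12 = -899$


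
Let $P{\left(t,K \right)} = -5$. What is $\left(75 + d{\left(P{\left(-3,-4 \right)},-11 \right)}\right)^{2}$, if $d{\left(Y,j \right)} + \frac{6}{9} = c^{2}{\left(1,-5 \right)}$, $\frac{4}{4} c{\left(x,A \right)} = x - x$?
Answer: $\frac{49729}{9} \approx 5525.4$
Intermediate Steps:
$c{\left(x,A \right)} = 0$ ($c{\left(x,A \right)} = x - x = 0$)
$d{\left(Y,j \right)} = - \frac{2}{3}$ ($d{\left(Y,j \right)} = - \frac{2}{3} + 0^{2} = - \frac{2}{3} + 0 = - \frac{2}{3}$)
$\left(75 + d{\left(P{\left(-3,-4 \right)},-11 \right)}\right)^{2} = \left(75 - \frac{2}{3}\right)^{2} = \left(\frac{223}{3}\right)^{2} = \frac{49729}{9}$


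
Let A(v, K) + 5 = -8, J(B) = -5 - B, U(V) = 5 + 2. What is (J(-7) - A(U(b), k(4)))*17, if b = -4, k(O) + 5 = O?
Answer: 255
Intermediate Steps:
k(O) = -5 + O
U(V) = 7
A(v, K) = -13 (A(v, K) = -5 - 8 = -13)
(J(-7) - A(U(b), k(4)))*17 = ((-5 - 1*(-7)) - 1*(-13))*17 = ((-5 + 7) + 13)*17 = (2 + 13)*17 = 15*17 = 255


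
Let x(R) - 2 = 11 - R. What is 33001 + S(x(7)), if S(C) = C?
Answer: 33007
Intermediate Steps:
x(R) = 13 - R (x(R) = 2 + (11 - R) = 13 - R)
33001 + S(x(7)) = 33001 + (13 - 1*7) = 33001 + (13 - 7) = 33001 + 6 = 33007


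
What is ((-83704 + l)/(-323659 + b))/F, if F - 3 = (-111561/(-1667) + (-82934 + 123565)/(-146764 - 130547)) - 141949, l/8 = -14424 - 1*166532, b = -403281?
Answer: -88488684713103/5959777945582713440 ≈ -1.4848e-5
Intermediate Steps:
l = -1447648 (l = 8*(-14424 - 1*166532) = 8*(-14424 - 166532) = 8*(-180956) = -1447648)
F = -65587563711808/462277437 (F = 3 + ((-111561/(-1667) + (-82934 + 123565)/(-146764 - 130547)) - 141949) = 3 + ((-111561*(-1/1667) + 40631/(-277311)) - 141949) = 3 + ((111561/1667 + 40631*(-1/277311)) - 141949) = 3 + ((111561/1667 - 40631/277311) - 141949) = 3 + (30869360594/462277437 - 141949) = 3 - 65588950544119/462277437 = -65587563711808/462277437 ≈ -1.4188e+5)
((-83704 + l)/(-323659 + b))/F = ((-83704 - 1447648)/(-323659 - 403281))/(-65587563711808/462277437) = -1531352/(-726940)*(-462277437/65587563711808) = -1531352*(-1/726940)*(-462277437/65587563711808) = (382838/181735)*(-462277437/65587563711808) = -88488684713103/5959777945582713440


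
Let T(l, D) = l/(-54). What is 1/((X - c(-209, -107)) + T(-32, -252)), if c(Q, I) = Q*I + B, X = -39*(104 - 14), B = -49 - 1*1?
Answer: -27/697205 ≈ -3.8726e-5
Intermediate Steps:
B = -50 (B = -49 - 1 = -50)
T(l, D) = -l/54 (T(l, D) = l*(-1/54) = -l/54)
X = -3510 (X = -39*90 = -3510)
c(Q, I) = -50 + I*Q (c(Q, I) = Q*I - 50 = I*Q - 50 = -50 + I*Q)
1/((X - c(-209, -107)) + T(-32, -252)) = 1/((-3510 - (-50 - 107*(-209))) - 1/54*(-32)) = 1/((-3510 - (-50 + 22363)) + 16/27) = 1/((-3510 - 1*22313) + 16/27) = 1/((-3510 - 22313) + 16/27) = 1/(-25823 + 16/27) = 1/(-697205/27) = -27/697205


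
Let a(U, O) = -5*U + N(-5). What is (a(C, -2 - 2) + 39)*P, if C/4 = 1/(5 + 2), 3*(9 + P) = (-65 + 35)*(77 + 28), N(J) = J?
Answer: -230862/7 ≈ -32980.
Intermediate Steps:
P = -1059 (P = -9 + ((-65 + 35)*(77 + 28))/3 = -9 + (-30*105)/3 = -9 + (⅓)*(-3150) = -9 - 1050 = -1059)
C = 4/7 (C = 4/(5 + 2) = 4/7 ≈ 0.57143)
a(U, O) = -5 - 5*U (a(U, O) = -5*U - 5 = -5 - 5*U)
(a(C, -2 - 2) + 39)*P = ((-5 - 5*4/7) + 39)*(-1059) = ((-5 - 20/7) + 39)*(-1059) = (-55/7 + 39)*(-1059) = (218/7)*(-1059) = -230862/7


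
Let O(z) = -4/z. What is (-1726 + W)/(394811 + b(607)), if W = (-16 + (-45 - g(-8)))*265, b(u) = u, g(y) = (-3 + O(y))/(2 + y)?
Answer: -216017/4745016 ≈ -0.045525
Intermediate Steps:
g(y) = (-3 - 4/y)/(2 + y)
W = -195305/12 (W = (-16 + (-45 - (-4 - 3*(-8))/((-8)*(2 - 8))))*265 = (-16 + (-45 - (-1)*(-4 + 24)/(8*(-6))))*265 = (-16 + (-45 - (-1)*(-1)*20/(8*6)))*265 = (-16 + (-45 - 1*5/12))*265 = (-16 + (-45 - 5/12))*265 = (-16 - 545/12)*265 = -737/12*265 = -195305/12 ≈ -16275.)
(-1726 + W)/(394811 + b(607)) = (-1726 - 195305/12)/(394811 + 607) = -216017/12/395418 = -216017/12*1/395418 = -216017/4745016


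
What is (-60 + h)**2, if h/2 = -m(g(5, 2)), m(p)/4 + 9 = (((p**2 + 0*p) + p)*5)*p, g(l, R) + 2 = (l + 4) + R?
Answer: 1048982544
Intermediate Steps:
g(l, R) = 2 + R + l (g(l, R) = -2 + ((l + 4) + R) = -2 + ((4 + l) + R) = -2 + (4 + R + l) = 2 + R + l)
m(p) = -36 + 4*p*(5*p + 5*p**2) (m(p) = -36 + 4*((((p**2 + 0*p) + p)*5)*p) = -36 + 4*((((p**2 + 0) + p)*5)*p) = -36 + 4*(((p**2 + p)*5)*p) = -36 + 4*(((p + p**2)*5)*p) = -36 + 4*((5*p + 5*p**2)*p) = -36 + 4*(p*(5*p + 5*p**2)) = -36 + 4*p*(5*p + 5*p**2))
h = -32328 (h = 2*(-(-36 + 20*(2 + 2 + 5)**2 + 20*(2 + 2 + 5)**3)) = 2*(-(-36 + 20*9**2 + 20*9**3)) = 2*(-(-36 + 20*81 + 20*729)) = 2*(-(-36 + 1620 + 14580)) = 2*(-1*16164) = 2*(-16164) = -32328)
(-60 + h)**2 = (-60 - 32328)**2 = (-32388)**2 = 1048982544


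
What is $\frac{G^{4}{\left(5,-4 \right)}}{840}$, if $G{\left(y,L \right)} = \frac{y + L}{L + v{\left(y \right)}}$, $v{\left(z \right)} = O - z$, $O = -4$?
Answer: $\frac{1}{23991240} \approx 4.1682 \cdot 10^{-8}$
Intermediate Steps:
$v{\left(z \right)} = -4 - z$
$G{\left(y,L \right)} = \frac{L + y}{-4 + L - y}$ ($G{\left(y,L \right)} = \frac{y + L}{L - \left(4 + y\right)} = \frac{L + y}{-4 + L - y}$)
$\frac{G^{4}{\left(5,-4 \right)}}{840} = \frac{\left(\frac{\left(-1\right) \left(-4\right) - 5}{4 + 5 - -4}\right)^{4}}{840} = \left(\frac{4 - 5}{4 + 5 + 4}\right)^{4} \cdot \frac{1}{840} = \left(\frac{1}{13} \left(-1\right)\right)^{4} \cdot \frac{1}{840} = \left(- \frac{1}{13}\right)^{4} \cdot \frac{1}{840} = \frac{1}{28561} \cdot \frac{1}{840} = \frac{1}{23991240}$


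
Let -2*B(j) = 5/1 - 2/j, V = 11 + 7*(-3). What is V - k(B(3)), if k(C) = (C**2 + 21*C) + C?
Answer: 1187/36 ≈ 32.972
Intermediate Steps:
V = -10 (V = 11 - 21 = -10)
B(j) = -5/2 + 1/j (B(j) = -(5/1 - 2/j)/2 = -(5*1 - 2/j)/2 = -(5 - 2/j)/2 = -5/2 + 1/j)
k(C) = C**2 + 22*C
V - k(B(3)) = -10 - (-5/2 + 1/3)*(22 + (-5/2 + 1/3)) = -10 - (-13)*(22 - 13/6)/6 = -10 - (-13)*119/(6*6) = -10 - 1*(-1547/36) = -10 + 1547/36 = 1187/36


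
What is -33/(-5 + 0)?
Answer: 33/5 ≈ 6.6000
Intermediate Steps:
-33/(-5 + 0) = -33/(-5) = -1/5*(-33) = 33/5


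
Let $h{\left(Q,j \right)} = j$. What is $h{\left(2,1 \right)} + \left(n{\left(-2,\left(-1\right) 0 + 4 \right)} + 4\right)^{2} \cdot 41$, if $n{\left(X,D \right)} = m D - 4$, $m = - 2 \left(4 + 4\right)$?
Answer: $167937$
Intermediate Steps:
$m = -16$ ($m = \left(-2\right) 8 = -16$)
$n{\left(X,D \right)} = -4 - 16 D$ ($n{\left(X,D \right)} = - 16 D - 4 = -4 - 16 D$)
$h{\left(2,1 \right)} + \left(n{\left(-2,\left(-1\right) 0 + 4 \right)} + 4\right)^{2} \cdot 41 = 1 + \left(\left(-4 - 16 \left(\left(-1\right) 0 + 4\right)\right) + 4\right)^{2} \cdot 41 = 1 + \left(\left(-4 - 16 \left(0 + 4\right)\right) + 4\right)^{2} \cdot 41 = 1 + \left(\left(-4 - 64\right) + 4\right)^{2} \cdot 41 = 1 + \left(-68 + 4\right)^{2} \cdot 41 = 1 + \left(-64\right)^{2} \cdot 41 = 1 + 4096 \cdot 41 = 1 + 167936 = 167937$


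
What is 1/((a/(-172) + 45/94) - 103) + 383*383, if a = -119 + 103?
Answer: 60731442293/414015 ≈ 1.4669e+5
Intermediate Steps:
a = -16
1/((a/(-172) + 45/94) - 103) + 383*383 = 1/((-16/(-172) + 45/94) - 103) + 383*383 = 1/((-16*(-1/172) + 45*(1/94)) - 103) + 146689 = 1/((4/43 + 45/94) - 103) + 146689 = 1/(2311/4042 - 103) + 146689 = 1/(-414015/4042) + 146689 = -4042/414015 + 146689 = 60731442293/414015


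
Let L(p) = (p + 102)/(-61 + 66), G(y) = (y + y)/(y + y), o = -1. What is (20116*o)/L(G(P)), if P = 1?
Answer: -100580/103 ≈ -976.50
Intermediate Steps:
G(y) = 1 (G(y) = (2*y)/((2*y)) = (2*y)*(1/(2*y)) = 1)
L(p) = 102/5 + p/5 (L(p) = (102 + p)/5 = (102 + p)*(⅕) = 102/5 + p/5)
(20116*o)/L(G(P)) = (20116*(-1))/(102/5 + (⅕)*1) = -20116/(102/5 + ⅕) = -20116/103/5 = -20116*5/103 = -100580/103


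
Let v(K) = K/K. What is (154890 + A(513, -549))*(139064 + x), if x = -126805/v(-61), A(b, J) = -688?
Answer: 1890362318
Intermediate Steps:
v(K) = 1
x = -126805 (x = -126805/1 = -126805*1 = -126805)
(154890 + A(513, -549))*(139064 + x) = (154890 - 688)*(139064 - 126805) = 154202*12259 = 1890362318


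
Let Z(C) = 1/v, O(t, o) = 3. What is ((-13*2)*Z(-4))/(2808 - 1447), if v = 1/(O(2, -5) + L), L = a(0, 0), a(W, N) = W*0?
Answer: -78/1361 ≈ -0.057311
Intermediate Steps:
a(W, N) = 0
L = 0
v = 1/3 (v = 1/(3 + 0) = 1/3 ≈ 0.33333)
Z(C) = 3 (Z(C) = 1/(1/3) = 3)
((-13*2)*Z(-4))/(2808 - 1447) = (-13*2*3)/(2808 - 1447) = -26*3/1361 = -78*1/1361 = -78/1361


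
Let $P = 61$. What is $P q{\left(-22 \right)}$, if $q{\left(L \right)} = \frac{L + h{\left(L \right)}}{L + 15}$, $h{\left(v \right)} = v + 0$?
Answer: $\frac{2684}{7} \approx 383.43$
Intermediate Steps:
$h{\left(v \right)} = v$
$q{\left(L \right)} = \frac{2 L}{15 + L}$ ($q{\left(L \right)} = \frac{L + L}{L + 15} = \frac{2 L}{15 + L}$)
$P q{\left(-22 \right)} = 61 \cdot 2 \left(-22\right) \frac{1}{15 - 22} = 61 \cdot 2 \left(-22\right) \frac{1}{-7} = 61 \cdot 2 \left(-22\right) \left(- \frac{1}{7}\right) = 61 \cdot \frac{44}{7} = \frac{2684}{7}$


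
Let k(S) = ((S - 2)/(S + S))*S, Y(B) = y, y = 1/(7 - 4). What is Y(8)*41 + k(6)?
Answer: 47/3 ≈ 15.667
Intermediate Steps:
y = ⅓ (y = 1/3 = ⅓ ≈ 0.33333)
Y(B) = ⅓
k(S) = -1 + S/2 (k(S) = ((-2 + S)/((2*S)))*S = ((-2 + S)*(1/(2*S)))*S = ((-2 + S)/(2*S))*S = -1 + S/2)
Y(8)*41 + k(6) = (⅓)*41 + (-1 + (½)*6) = 41/3 + (-1 + 3) = 41/3 + 2 = 47/3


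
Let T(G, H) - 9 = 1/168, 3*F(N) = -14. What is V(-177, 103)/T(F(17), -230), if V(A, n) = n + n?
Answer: 34608/1513 ≈ 22.874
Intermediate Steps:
F(N) = -14/3 (F(N) = (⅓)*(-14) = -14/3)
T(G, H) = 1513/168 (T(G, H) = 9 + 1/168 = 1513/168)
V(A, n) = 2*n
V(-177, 103)/T(F(17), -230) = (2*103)/(1513/168) = 206*(168/1513) = 34608/1513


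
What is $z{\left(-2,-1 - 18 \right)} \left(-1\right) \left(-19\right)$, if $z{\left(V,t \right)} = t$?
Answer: $-361$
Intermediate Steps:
$z{\left(-2,-1 - 18 \right)} \left(-1\right) \left(-19\right) = \left(-1 - 18\right) \left(-1\right) \left(-19\right) = \left(-19\right) \left(-1\right) \left(-19\right) = 19 \left(-19\right) = -361$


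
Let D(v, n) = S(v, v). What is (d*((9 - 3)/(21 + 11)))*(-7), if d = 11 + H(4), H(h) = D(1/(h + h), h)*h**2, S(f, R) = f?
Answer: -273/16 ≈ -17.063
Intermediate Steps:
D(v, n) = v
H(h) = h/2 (H(h) = h**2/(h + h) = h**2/((2*h)) = (1/(2*h))*h**2 = h/2)
d = 13 (d = 11 + (1/2)*4 = 11 + 2 = 13)
(d*((9 - 3)/(21 + 11)))*(-7) = (13*((9 - 3)/(21 + 11)))*(-7) = (13*(6/32))*(-7) = (13*(6*(1/32)))*(-7) = (13*(3/16))*(-7) = (39/16)*(-7) = -273/16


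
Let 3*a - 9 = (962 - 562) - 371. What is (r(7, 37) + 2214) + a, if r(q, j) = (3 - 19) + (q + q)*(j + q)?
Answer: 8480/3 ≈ 2826.7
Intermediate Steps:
a = 38/3 (a = 3 + ((962 - 562) - 371)/3 = 3 + (400 - 371)/3 = 3 + (⅓)*29 = 3 + 29/3 = 38/3 ≈ 12.667)
r(q, j) = -16 + 2*q*(j + q) (r(q, j) = -16 + (2*q)*(j + q) = -16 + 2*q*(j + q))
(r(7, 37) + 2214) + a = ((-16 + 2*7² + 2*37*7) + 2214) + 38/3 = ((-16 + 2*49 + 518) + 2214) + 38/3 = ((-16 + 98 + 518) + 2214) + 38/3 = (600 + 2214) + 38/3 = 2814 + 38/3 = 8480/3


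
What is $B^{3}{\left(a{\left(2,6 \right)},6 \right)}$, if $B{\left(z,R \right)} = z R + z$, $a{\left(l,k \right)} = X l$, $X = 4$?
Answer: $175616$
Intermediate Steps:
$a{\left(l,k \right)} = 4 l$
$B{\left(z,R \right)} = z + R z$ ($B{\left(z,R \right)} = R z + z = z + R z$)
$B^{3}{\left(a{\left(2,6 \right)},6 \right)} = \left(4 \cdot 2 \left(1 + 6\right)\right)^{3} = \left(8 \cdot 7\right)^{3} = 56^{3} = 175616$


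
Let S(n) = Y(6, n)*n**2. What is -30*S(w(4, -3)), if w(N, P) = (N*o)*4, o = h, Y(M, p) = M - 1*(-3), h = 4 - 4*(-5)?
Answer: -39813120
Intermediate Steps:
h = 24 (h = 4 + 20 = 24)
Y(M, p) = 3 + M (Y(M, p) = M + 3 = 3 + M)
o = 24
w(N, P) = 96*N (w(N, P) = (N*24)*4 = (24*N)*4 = 96*N)
S(n) = 9*n**2 (S(n) = (3 + 6)*n**2 = 9*n**2)
-30*S(w(4, -3)) = -270*(96*4)**2 = -270*384**2 = -270*147456 = -30*1327104 = -39813120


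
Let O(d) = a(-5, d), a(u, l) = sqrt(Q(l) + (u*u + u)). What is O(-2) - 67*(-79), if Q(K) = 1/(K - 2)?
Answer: 5293 + sqrt(79)/2 ≈ 5297.4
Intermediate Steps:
Q(K) = 1/(-2 + K)
a(u, l) = sqrt(u + u**2 + 1/(-2 + l)) (a(u, l) = sqrt(1/(-2 + l) + (u*u + u)) = sqrt(1/(-2 + l) + (u**2 + u)) = sqrt(1/(-2 + l) + (u + u**2)) = sqrt(u + u**2 + 1/(-2 + l)))
O(d) = sqrt((-39 + 20*d)/(-2 + d)) (O(d) = sqrt((1 - 5*(1 - 5)*(-2 + d))/(-2 + d)) = sqrt((1 - 5*(-4)*(-2 + d))/(-2 + d)) = sqrt((1 + (-40 + 20*d))/(-2 + d)) = sqrt((-39 + 20*d)/(-2 + d)))
O(-2) - 67*(-79) = sqrt((-39 + 20*(-2))/(-2 - 2)) - 67*(-79) = sqrt((-39 - 40)/(-4)) + 5293 = sqrt(-1/4*(-79)) + 5293 = sqrt(79/4) + 5293 = sqrt(79)/2 + 5293 = 5293 + sqrt(79)/2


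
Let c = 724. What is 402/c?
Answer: 201/362 ≈ 0.55525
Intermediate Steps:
402/c = 402/724 = 402*(1/724) = 201/362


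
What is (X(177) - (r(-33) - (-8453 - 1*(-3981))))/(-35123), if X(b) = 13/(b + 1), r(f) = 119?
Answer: 817185/6251894 ≈ 0.13071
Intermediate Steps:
X(b) = 13/(1 + b)
(X(177) - (r(-33) - (-8453 - 1*(-3981))))/(-35123) = (13/(1 + 177) - (119 - (-8453 - 1*(-3981))))/(-35123) = (13/178 - (119 - (-8453 + 3981)))*(-1/35123) = (13*(1/178) - (119 - 1*(-4472)))*(-1/35123) = (13/178 - (119 + 4472))*(-1/35123) = (13/178 - 1*4591)*(-1/35123) = (13/178 - 4591)*(-1/35123) = -817185/178*(-1/35123) = 817185/6251894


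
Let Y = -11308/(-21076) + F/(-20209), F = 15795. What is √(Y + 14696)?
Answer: 2*√344264772395841801/9680111 ≈ 121.23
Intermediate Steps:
Y = -2372092/9680111 (Y = -11308/(-21076) + 15795/(-20209) = -11308*(-1/21076) + 15795*(-1/20209) = 257/479 - 15795/20209 = -2372092/9680111 ≈ -0.24505)
√(Y + 14696) = √(-2372092/9680111 + 14696) = √(142256539164/9680111) = 2*√344264772395841801/9680111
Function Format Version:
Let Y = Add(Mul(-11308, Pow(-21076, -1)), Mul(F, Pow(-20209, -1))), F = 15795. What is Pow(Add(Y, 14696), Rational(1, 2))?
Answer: Mul(Rational(2, 9680111), Pow(344264772395841801, Rational(1, 2))) ≈ 121.23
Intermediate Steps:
Y = Rational(-2372092, 9680111) (Y = Add(Mul(-11308, Pow(-21076, -1)), Mul(15795, Pow(-20209, -1))) = Add(Mul(-11308, Rational(-1, 21076)), Mul(15795, Rational(-1, 20209))) = Add(Rational(257, 479), Rational(-15795, 20209)) = Rational(-2372092, 9680111) ≈ -0.24505)
Pow(Add(Y, 14696), Rational(1, 2)) = Pow(Add(Rational(-2372092, 9680111), 14696), Rational(1, 2)) = Pow(Rational(142256539164, 9680111), Rational(1, 2)) = Mul(Rational(2, 9680111), Pow(344264772395841801, Rational(1, 2)))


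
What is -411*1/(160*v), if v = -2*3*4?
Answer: 137/1280 ≈ 0.10703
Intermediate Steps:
v = -24 (v = -6*4 = -24)
-411*1/(160*v) = -411/((8*20)*(-24)) = -411/(160*(-24)) = -411/(-3840) = -411*(-1/3840) = 137/1280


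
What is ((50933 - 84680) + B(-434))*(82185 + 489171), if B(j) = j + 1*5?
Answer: -19526662656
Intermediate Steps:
B(j) = 5 + j (B(j) = j + 5 = 5 + j)
((50933 - 84680) + B(-434))*(82185 + 489171) = ((50933 - 84680) + (5 - 434))*(82185 + 489171) = (-33747 - 429)*571356 = -34176*571356 = -19526662656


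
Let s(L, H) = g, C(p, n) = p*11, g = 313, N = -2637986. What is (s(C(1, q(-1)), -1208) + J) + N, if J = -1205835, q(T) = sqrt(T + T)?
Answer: -3843508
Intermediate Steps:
q(T) = sqrt(2)*sqrt(T) (q(T) = sqrt(2*T) = sqrt(2)*sqrt(T))
C(p, n) = 11*p
s(L, H) = 313
(s(C(1, q(-1)), -1208) + J) + N = (313 - 1205835) - 2637986 = -1205522 - 2637986 = -3843508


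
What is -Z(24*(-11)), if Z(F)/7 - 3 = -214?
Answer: 1477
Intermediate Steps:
Z(F) = -1477 (Z(F) = 21 + 7*(-214) = 21 - 1498 = -1477)
-Z(24*(-11)) = -1*(-1477) = 1477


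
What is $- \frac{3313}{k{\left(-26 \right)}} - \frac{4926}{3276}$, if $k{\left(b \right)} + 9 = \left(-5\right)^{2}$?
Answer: $- \frac{911017}{4368} \approx -208.57$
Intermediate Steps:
$k{\left(b \right)} = 16$ ($k{\left(b \right)} = -9 + \left(-5\right)^{2} = -9 + 25 = 16$)
$- \frac{3313}{k{\left(-26 \right)}} - \frac{4926}{3276} = - \frac{3313}{16} - \frac{4926}{3276} = \left(-3313\right) \frac{1}{16} - \frac{821}{546} = - \frac{3313}{16} - \frac{821}{546} = - \frac{911017}{4368}$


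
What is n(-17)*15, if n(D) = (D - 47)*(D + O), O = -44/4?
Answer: 26880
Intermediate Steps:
O = -11 (O = -44*1/4 = -11)
n(D) = (-47 + D)*(-11 + D) (n(D) = (D - 47)*(D - 11) = (-47 + D)*(-11 + D))
n(-17)*15 = (517 + (-17)**2 - 58*(-17))*15 = (517 + 289 + 986)*15 = 1792*15 = 26880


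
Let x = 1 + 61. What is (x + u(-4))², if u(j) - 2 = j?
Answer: 3600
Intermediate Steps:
u(j) = 2 + j
x = 62
(x + u(-4))² = (62 + (2 - 4))² = (62 - 2)² = 60² = 3600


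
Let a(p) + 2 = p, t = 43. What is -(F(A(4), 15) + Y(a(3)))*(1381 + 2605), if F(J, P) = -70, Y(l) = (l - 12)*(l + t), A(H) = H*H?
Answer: 2208244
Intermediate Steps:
A(H) = H²
a(p) = -2 + p
Y(l) = (-12 + l)*(43 + l) (Y(l) = (l - 12)*(l + 43) = (-12 + l)*(43 + l))
-(F(A(4), 15) + Y(a(3)))*(1381 + 2605) = -(-70 + (-516 + (-2 + 3)² + 31*(-2 + 3)))*(1381 + 2605) = -(-70 + (-516 + 1² + 31*1))*3986 = -(-70 + (-516 + 1 + 31))*3986 = -(-70 - 484)*3986 = -(-554)*3986 = -1*(-2208244) = 2208244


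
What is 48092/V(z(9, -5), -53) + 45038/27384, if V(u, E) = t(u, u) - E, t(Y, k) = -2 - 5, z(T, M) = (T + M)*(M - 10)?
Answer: 47107967/44988 ≈ 1047.1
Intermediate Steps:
z(T, M) = (-10 + M)*(M + T) (z(T, M) = (M + T)*(-10 + M) = (-10 + M)*(M + T))
t(Y, k) = -7
V(u, E) = -7 - E
48092/V(z(9, -5), -53) + 45038/27384 = 48092/(-7 - 1*(-53)) + 45038/27384 = 48092/(-7 + 53) + 45038*(1/27384) = 48092/46 + 3217/1956 = 48092*(1/46) + 3217/1956 = 24046/23 + 3217/1956 = 47107967/44988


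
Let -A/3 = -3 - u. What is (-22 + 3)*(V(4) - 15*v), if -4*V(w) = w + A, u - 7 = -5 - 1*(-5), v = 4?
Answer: 2603/2 ≈ 1301.5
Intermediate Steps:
u = 7 (u = 7 + (-5 - 1*(-5)) = 7 + (-5 + 5) = 7 + 0 = 7)
A = 30 (A = -3*(-3 - 1*7) = -3*(-3 - 7) = -3*(-10) = 30)
V(w) = -15/2 - w/4 (V(w) = -(w + 30)/4 = -(30 + w)/4 = -15/2 - w/4)
(-22 + 3)*(V(4) - 15*v) = (-22 + 3)*((-15/2 - 1/4*4) - 15*4) = -19*((-15/2 - 1) - 60) = -19*(-17/2 - 60) = -19*(-137/2) = 2603/2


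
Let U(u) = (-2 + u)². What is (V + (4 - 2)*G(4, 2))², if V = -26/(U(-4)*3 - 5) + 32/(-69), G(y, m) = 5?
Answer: 4353360400/50509449 ≈ 86.189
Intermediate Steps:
V = -5090/7107 (V = -26/((-2 - 4)²*3 - 5) + 32/(-69) = -26/((-6)²*3 - 5) + 32*(-1/69) = -26/(36*3 - 5) - 32/69 = -26/(108 - 5) - 32/69 = -26/103 - 32/69 = -5090/7107 ≈ -0.71620)
(V + (4 - 2)*G(4, 2))² = (-5090/7107 + (4 - 2)*5)² = (-5090/7107 + 2*5)² = (-5090/7107 + 10)² = (65980/7107)² = 4353360400/50509449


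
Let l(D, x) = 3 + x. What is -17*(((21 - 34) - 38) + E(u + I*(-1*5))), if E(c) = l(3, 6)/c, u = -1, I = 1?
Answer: 1785/2 ≈ 892.50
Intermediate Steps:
E(c) = 9/c (E(c) = (3 + 6)/c = 9/c)
-17*(((21 - 34) - 38) + E(u + I*(-1*5))) = -17*(((21 - 34) - 38) + 9/(-1 + 1*(-1*5))) = -17*((-13 - 38) + 9/(-1 + 1*(-5))) = -17*(-51 + 9/(-1 - 5)) = -17*(-51 + 9/(-6)) = -17*(-51 + 9*(-⅙)) = -17*(-51 - 3/2) = -17*(-105/2) = 1785/2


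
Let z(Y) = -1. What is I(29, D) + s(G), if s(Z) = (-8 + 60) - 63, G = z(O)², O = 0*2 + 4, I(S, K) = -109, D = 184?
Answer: -120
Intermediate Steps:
O = 4 (O = 0 + 4 = 4)
G = 1 (G = (-1)² = 1)
s(Z) = -11 (s(Z) = 52 - 63 = -11)
I(29, D) + s(G) = -109 - 11 = -120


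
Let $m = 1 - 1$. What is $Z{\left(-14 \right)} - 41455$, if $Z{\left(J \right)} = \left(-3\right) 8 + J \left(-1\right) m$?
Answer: $-41479$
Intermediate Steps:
$m = 0$
$Z{\left(J \right)} = -24$ ($Z{\left(J \right)} = \left(-3\right) 8 + J \left(-1\right) 0 = -24 + - J 0 = -24 + 0 = -24$)
$Z{\left(-14 \right)} - 41455 = -24 - 41455 = -41479$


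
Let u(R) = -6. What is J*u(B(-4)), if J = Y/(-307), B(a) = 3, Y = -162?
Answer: -972/307 ≈ -3.1661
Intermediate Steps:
J = 162/307 (J = -162/(-307) = -162*(-1/307) = 162/307 ≈ 0.52769)
J*u(B(-4)) = (162/307)*(-6) = -972/307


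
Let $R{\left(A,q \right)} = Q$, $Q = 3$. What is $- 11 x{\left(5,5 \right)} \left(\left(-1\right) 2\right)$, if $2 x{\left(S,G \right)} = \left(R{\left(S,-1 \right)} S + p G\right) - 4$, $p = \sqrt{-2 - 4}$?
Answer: $121 + 55 i \sqrt{6} \approx 121.0 + 134.72 i$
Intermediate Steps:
$R{\left(A,q \right)} = 3$
$p = i \sqrt{6}$ ($p = \sqrt{-6} = i \sqrt{6} \approx 2.4495 i$)
$x{\left(S,G \right)} = -2 + \frac{3 S}{2} + \frac{i G \sqrt{6}}{2}$ ($x{\left(S,G \right)} = \frac{\left(3 S + i \sqrt{6} G\right) - 4}{2} = \frac{\left(3 S + i G \sqrt{6}\right) - 4}{2} = \frac{-4 + 3 S + i G \sqrt{6}}{2} = -2 + \frac{3 S}{2} + \frac{i G \sqrt{6}}{2}$)
$- 11 x{\left(5,5 \right)} \left(\left(-1\right) 2\right) = - 11 \left(-2 + \frac{3}{2} \cdot 5 + \frac{1}{2} i 5 \sqrt{6}\right) \left(\left(-1\right) 2\right) = - 11 \left(-2 + \frac{15}{2} + \frac{5 i \sqrt{6}}{2}\right) \left(-2\right) = - 11 \left(\frac{11}{2} + \frac{5 i \sqrt{6}}{2}\right) \left(-2\right) = \left(- \frac{121}{2} - \frac{55 i \sqrt{6}}{2}\right) \left(-2\right) = 121 + 55 i \sqrt{6}$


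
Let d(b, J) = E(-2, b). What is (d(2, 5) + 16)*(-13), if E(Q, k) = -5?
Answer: -143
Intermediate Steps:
d(b, J) = -5
(d(2, 5) + 16)*(-13) = (-5 + 16)*(-13) = 11*(-13) = -143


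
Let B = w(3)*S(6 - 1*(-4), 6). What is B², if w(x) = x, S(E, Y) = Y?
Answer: 324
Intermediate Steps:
B = 18 (B = 3*6 = 18)
B² = 18² = 324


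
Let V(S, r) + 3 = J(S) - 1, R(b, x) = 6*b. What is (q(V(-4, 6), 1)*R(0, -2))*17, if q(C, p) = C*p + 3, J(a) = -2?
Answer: 0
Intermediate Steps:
V(S, r) = -6 (V(S, r) = -3 + (-2 - 1) = -3 - 3 = -6)
q(C, p) = 3 + C*p
(q(V(-4, 6), 1)*R(0, -2))*17 = ((3 - 6*1)*(6*0))*17 = ((3 - 6)*0)*17 = -3*0*17 = 0*17 = 0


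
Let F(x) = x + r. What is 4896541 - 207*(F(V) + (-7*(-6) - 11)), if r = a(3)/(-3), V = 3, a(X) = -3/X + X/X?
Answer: 4889503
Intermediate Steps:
a(X) = 1 - 3/X (a(X) = -3/X + 1 = 1 - 3/X)
r = 0 (r = ((-3 + 3)/3)/(-3) = ((1/3)*0)*(-1/3) = 0*(-1/3) = 0)
F(x) = x (F(x) = x + 0 = x)
4896541 - 207*(F(V) + (-7*(-6) - 11)) = 4896541 - 207*(3 + (-7*(-6) - 11)) = 4896541 - 207*(3 + (42 - 11)) = 4896541 - 207*(3 + 31) = 4896541 - 207*34 = 4896541 - 7038 = 4889503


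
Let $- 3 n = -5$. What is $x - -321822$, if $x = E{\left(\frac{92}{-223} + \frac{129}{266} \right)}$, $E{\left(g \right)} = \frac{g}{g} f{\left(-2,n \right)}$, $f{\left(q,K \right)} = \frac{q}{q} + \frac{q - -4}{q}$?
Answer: $321822$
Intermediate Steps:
$n = \frac{5}{3}$ ($n = \left(- \frac{1}{3}\right) \left(-5\right) = \frac{5}{3} \approx 1.6667$)
$f{\left(q,K \right)} = 1 + \frac{4 + q}{q}$ ($f{\left(q,K \right)} = 1 + \frac{q + 4}{q} = 1 + \frac{4 + q}{q}$)
$E{\left(g \right)} = 0$ ($E{\left(g \right)} = \frac{g}{g} \left(2 + \frac{4}{-2}\right) = 1 \left(2 + 4 \left(- \frac{1}{2}\right)\right) = 1 \left(2 - 2\right) = 1 \cdot 0 = 0$)
$x = 0$
$x - -321822 = 0 - -321822 = 0 + 321822 = 321822$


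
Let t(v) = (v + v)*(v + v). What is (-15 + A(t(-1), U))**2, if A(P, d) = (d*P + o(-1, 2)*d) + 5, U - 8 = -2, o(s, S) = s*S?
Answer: 4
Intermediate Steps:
o(s, S) = S*s
t(v) = 4*v**2 (t(v) = (2*v)*(2*v) = 4*v**2)
U = 6 (U = 8 - 2 = 6)
A(P, d) = 5 - 2*d + P*d (A(P, d) = (d*P + (2*(-1))*d) + 5 = (P*d - 2*d) + 5 = (-2*d + P*d) + 5 = 5 - 2*d + P*d)
(-15 + A(t(-1), U))**2 = (-15 + (5 - 2*6 + (4*(-1)**2)*6))**2 = (-15 + (5 - 12 + (4*1)*6))**2 = (-15 + (5 - 12 + 4*6))**2 = (-15 + (5 - 12 + 24))**2 = (-15 + 17)**2 = 2**2 = 4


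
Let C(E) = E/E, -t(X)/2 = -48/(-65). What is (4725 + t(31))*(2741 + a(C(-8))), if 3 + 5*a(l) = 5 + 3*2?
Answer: 4210288677/325 ≈ 1.2955e+7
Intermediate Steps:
t(X) = -96/65 (t(X) = -(-96)/(-65) = -(-96)*(-1)/65 = -2*48/65 = -96/65)
C(E) = 1
a(l) = 8/5 (a(l) = -3/5 + (5 + 3*2)/5 = -3/5 + (5 + 6)/5 = -3/5 + (1/5)*11 = -3/5 + 11/5 = 8/5)
(4725 + t(31))*(2741 + a(C(-8))) = (4725 - 96/65)*(2741 + 8/5) = (307029/65)*(13713/5) = 4210288677/325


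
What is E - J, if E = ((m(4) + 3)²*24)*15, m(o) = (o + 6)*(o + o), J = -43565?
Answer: 2523605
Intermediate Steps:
m(o) = 2*o*(6 + o) (m(o) = (6 + o)*(2*o) = 2*o*(6 + o))
E = 2480040 (E = ((2*4*(6 + 4) + 3)²*24)*15 = ((2*4*10 + 3)²*24)*15 = ((80 + 3)²*24)*15 = (83²*24)*15 = (6889*24)*15 = 165336*15 = 2480040)
E - J = 2480040 - 1*(-43565) = 2480040 + 43565 = 2523605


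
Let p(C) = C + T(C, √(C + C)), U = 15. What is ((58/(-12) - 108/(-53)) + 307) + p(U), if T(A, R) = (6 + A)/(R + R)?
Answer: 101507/318 + 7*√30/20 ≈ 321.12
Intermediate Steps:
T(A, R) = (6 + A)/(2*R) (T(A, R) = (6 + A)/((2*R)) = (6 + A)*(1/(2*R)) = (6 + A)/(2*R))
p(C) = C + √2*(6 + C)/(4*√C) (p(C) = C + (6 + C)/(2*(√(C + C))) = C + (6 + C)/(2*(√(2*C))) = C + (6 + C)/(2*((√2*√C))) = C + (√2/(2*√C))*(6 + C)/2 = C + √2*(6 + C)/(4*√C))
((58/(-12) - 108/(-53)) + 307) + p(U) = ((58/(-12) - 108/(-53)) + 307) + (15^(3/2) + √2*(6 + 15)/4)/√15 = ((58*(-1/12) - 108*(-1/53)) + 307) + (√15/15)*(15*√15 + (¼)*√2*21) = ((-29/6 + 108/53) + 307) + (√15/15)*(15*√15 + 21*√2/4) = (-889/318 + 307) + √15*(15*√15 + 21*√2/4)/15 = 96737/318 + √15*(15*√15 + 21*√2/4)/15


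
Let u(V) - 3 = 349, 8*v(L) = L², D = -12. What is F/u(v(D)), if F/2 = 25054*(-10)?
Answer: -62635/44 ≈ -1423.5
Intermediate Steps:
v(L) = L²/8
u(V) = 352 (u(V) = 3 + 349 = 352)
F = -501080 (F = 2*(25054*(-10)) = 2*(-250540) = -501080)
F/u(v(D)) = -501080/352 = -501080*1/352 = -62635/44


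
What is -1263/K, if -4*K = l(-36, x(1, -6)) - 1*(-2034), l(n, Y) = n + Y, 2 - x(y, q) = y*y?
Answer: 5052/1999 ≈ 2.5273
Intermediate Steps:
x(y, q) = 2 - y² (x(y, q) = 2 - y*y = 2 - y²)
l(n, Y) = Y + n
K = -1999/4 (K = -(((2 - 1*1²) - 36) - 1*(-2034))/4 = -(((2 - 1*1) - 36) + 2034)/4 = -(((2 - 1) - 36) + 2034)/4 = -((1 - 36) + 2034)/4 = -(-35 + 2034)/4 = -¼*1999 = -1999/4 ≈ -499.75)
-1263/K = -1263/(-1999/4) = -1263*(-4/1999) = 5052/1999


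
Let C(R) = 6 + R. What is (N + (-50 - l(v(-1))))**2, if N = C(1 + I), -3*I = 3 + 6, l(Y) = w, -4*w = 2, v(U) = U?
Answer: 8281/4 ≈ 2070.3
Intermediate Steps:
w = -1/2 (w = -1/4*2 = -1/2 ≈ -0.50000)
l(Y) = -1/2
I = -3 (I = -(3 + 6)/3 = -1/3*9 = -3)
N = 4 (N = 6 + (1 - 3) = 6 - 2 = 4)
(N + (-50 - l(v(-1))))**2 = (4 + (-50 - 1*(-1/2)))**2 = (4 + (-50 + 1/2))**2 = (4 - 99/2)**2 = (-91/2)**2 = 8281/4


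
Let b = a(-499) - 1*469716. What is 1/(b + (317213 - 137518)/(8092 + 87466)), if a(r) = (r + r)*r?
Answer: 95558/2703133283 ≈ 3.5351e-5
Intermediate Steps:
a(r) = 2*r² (a(r) = (2*r)*r = 2*r²)
b = 28286 (b = 2*(-499)² - 1*469716 = 2*249001 - 469716 = 498002 - 469716 = 28286)
1/(b + (317213 - 137518)/(8092 + 87466)) = 1/(28286 + (317213 - 137518)/(8092 + 87466)) = 1/(28286 + 179695/95558) = 1/(2703133283/95558) = 95558/2703133283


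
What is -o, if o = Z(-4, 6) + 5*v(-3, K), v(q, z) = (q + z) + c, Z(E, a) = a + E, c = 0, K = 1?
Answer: 8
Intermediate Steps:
Z(E, a) = E + a
v(q, z) = q + z (v(q, z) = (q + z) + 0 = q + z)
o = -8 (o = (-4 + 6) + 5*(-3 + 1) = 2 + 5*(-2) = 2 - 10 = -8)
-o = -1*(-8) = 8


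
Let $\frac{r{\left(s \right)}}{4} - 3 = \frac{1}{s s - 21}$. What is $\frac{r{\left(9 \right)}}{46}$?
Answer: $\frac{181}{690} \approx 0.26232$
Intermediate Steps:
$r{\left(s \right)} = 12 + \frac{4}{-21 + s^{2}}$ ($r{\left(s \right)} = 12 + \frac{4}{s s - 21} = 12 + \frac{4}{s^{2} - 21} = 12 + \frac{4}{-21 + s^{2}}$)
$\frac{r{\left(9 \right)}}{46} = \frac{4 \frac{1}{-21 + 9^{2}} \left(-62 + 3 \cdot 9^{2}\right)}{46} = \frac{4 \left(-62 + 3 \cdot 81\right)}{-21 + 81} \cdot \frac{1}{46} = \frac{4 \left(-62 + 243\right)}{60} \cdot \frac{1}{46} = 4 \cdot \frac{1}{60} \cdot 181 \cdot \frac{1}{46} = \frac{181}{15} \cdot \frac{1}{46} = \frac{181}{690}$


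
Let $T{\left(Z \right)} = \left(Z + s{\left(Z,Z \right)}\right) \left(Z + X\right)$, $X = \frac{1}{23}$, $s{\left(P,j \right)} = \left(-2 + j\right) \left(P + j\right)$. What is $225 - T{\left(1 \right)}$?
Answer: $\frac{5199}{23} \approx 226.04$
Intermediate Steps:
$X = \frac{1}{23} \approx 0.043478$
$T{\left(Z \right)} = \left(\frac{1}{23} + Z\right) \left(- 3 Z + 2 Z^{2}\right)$ ($T{\left(Z \right)} = \left(Z + \left(Z^{2} - 2 Z - 2 Z + Z Z\right)\right) \left(Z + \frac{1}{23}\right) = \left(Z + \left(Z^{2} - 2 Z - 2 Z + Z^{2}\right)\right) \left(\frac{1}{23} + Z\right) = \left(Z + \left(- 4 Z + 2 Z^{2}\right)\right) \left(\frac{1}{23} + Z\right) = \left(- 3 Z + 2 Z^{2}\right) \left(\frac{1}{23} + Z\right) = \left(\frac{1}{23} + Z\right) \left(- 3 Z + 2 Z^{2}\right)$)
$225 - T{\left(1 \right)} = 225 - \frac{1}{23} \cdot 1 \left(-3 - 67 + 46 \cdot 1^{2}\right) = 225 - \frac{1}{23} \cdot 1 \left(-3 - 67 + 46 \cdot 1\right) = 225 - \frac{1}{23} \cdot 1 \left(-3 - 67 + 46\right) = 225 - \frac{1}{23} \cdot 1 \left(-24\right) = 225 - - \frac{24}{23} = 225 + \frac{24}{23} = \frac{5199}{23}$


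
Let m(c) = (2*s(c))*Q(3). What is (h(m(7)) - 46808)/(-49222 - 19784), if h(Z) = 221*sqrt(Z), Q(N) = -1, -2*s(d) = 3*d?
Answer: 23404/34503 - 221*sqrt(21)/69006 ≈ 0.66364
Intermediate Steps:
s(d) = -3*d/2
m(c) = 3*c (m(c) = (2*(-3*c/2))*(-1) = -3*c*(-1) = 3*c)
(h(m(7)) - 46808)/(-49222 - 19784) = (221*sqrt(3*7) - 46808)/(-49222 - 19784) = (221*sqrt(21) - 46808)/(-69006) = (-46808 + 221*sqrt(21))*(-1/69006) = 23404/34503 - 221*sqrt(21)/69006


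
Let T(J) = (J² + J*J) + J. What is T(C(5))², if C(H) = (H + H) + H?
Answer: 216225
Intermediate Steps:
C(H) = 3*H (C(H) = 2*H + H = 3*H)
T(J) = J + 2*J² (T(J) = (J² + J²) + J = 2*J² + J = J + 2*J²)
T(C(5))² = ((3*5)*(1 + 2*(3*5)))² = (15*(1 + 2*15))² = (15*(1 + 30))² = (15*31)² = 465² = 216225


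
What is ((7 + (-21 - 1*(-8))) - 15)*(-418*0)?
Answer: 0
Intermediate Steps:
((7 + (-21 - 1*(-8))) - 15)*(-418*0) = ((7 + (-21 + 8)) - 15)*0 = ((7 - 13) - 15)*0 = (-6 - 15)*0 = -21*0 = 0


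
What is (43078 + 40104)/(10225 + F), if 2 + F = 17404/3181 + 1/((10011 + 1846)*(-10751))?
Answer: 16865014283943397/2073805793186194 ≈ 8.1324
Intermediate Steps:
F = 1407574607313/405496724867 (F = -2 + (17404/3181 + 1/((10011 + 1846)*(-10751))) = -2 + (17404*(1/3181) - 1/10751/11857) = -2 + (17404/3181 + (1/11857)*(-1/10751)) = -2 + (17404/3181 - 1/127474607) = -2 + 2218568057047/405496724867 = 1407574607313/405496724867 ≈ 3.4712)
(43078 + 40104)/(10225 + F) = (43078 + 40104)/(10225 + 1407574607313/405496724867) = 83182/(4147611586372388/405496724867) = 83182*(405496724867/4147611586372388) = 16865014283943397/2073805793186194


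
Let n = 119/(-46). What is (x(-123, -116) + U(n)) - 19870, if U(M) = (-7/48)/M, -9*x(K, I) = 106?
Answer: -24335227/1224 ≈ -19882.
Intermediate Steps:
x(K, I) = -106/9 (x(K, I) = -⅑*106 = -106/9)
n = -119/46 (n = 119*(-1/46) = -119/46 ≈ -2.5870)
U(M) = -7/(48*M) (U(M) = (-7*1/48)/M = -7/(48*M))
(x(-123, -116) + U(n)) - 19870 = (-106/9 - 7/(48*(-119/46))) - 19870 = (-106/9 - 7/48*(-46/119)) - 19870 = (-106/9 + 23/408) - 19870 = -14347/1224 - 19870 = -24335227/1224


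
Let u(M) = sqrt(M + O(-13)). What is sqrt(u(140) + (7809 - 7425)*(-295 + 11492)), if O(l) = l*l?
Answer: sqrt(4299648 + sqrt(309)) ≈ 2073.6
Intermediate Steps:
O(l) = l**2
u(M) = sqrt(169 + M) (u(M) = sqrt(M + (-13)**2) = sqrt(M + 169) = sqrt(169 + M))
sqrt(u(140) + (7809 - 7425)*(-295 + 11492)) = sqrt(sqrt(169 + 140) + (7809 - 7425)*(-295 + 11492)) = sqrt(sqrt(309) + 384*11197) = sqrt(sqrt(309) + 4299648) = sqrt(4299648 + sqrt(309))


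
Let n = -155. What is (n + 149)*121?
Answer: -726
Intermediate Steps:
(n + 149)*121 = (-155 + 149)*121 = -6*121 = -726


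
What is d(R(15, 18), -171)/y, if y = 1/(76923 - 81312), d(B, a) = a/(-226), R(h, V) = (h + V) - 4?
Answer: -750519/226 ≈ -3320.9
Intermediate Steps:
R(h, V) = -4 + V + h (R(h, V) = (V + h) - 4 = -4 + V + h)
d(B, a) = -a/226 (d(B, a) = a*(-1/226) = -a/226)
y = -1/4389 (y = 1/(-4389) = -1/4389 ≈ -0.00022784)
d(R(15, 18), -171)/y = (-1/226*(-171))/(-1/4389) = (171/226)*(-4389) = -750519/226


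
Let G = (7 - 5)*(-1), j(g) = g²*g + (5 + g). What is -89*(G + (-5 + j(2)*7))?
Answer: -8722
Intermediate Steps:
j(g) = 5 + g + g³ (j(g) = g³ + (5 + g) = 5 + g + g³)
G = -2 (G = 2*(-1) = -2)
-89*(G + (-5 + j(2)*7)) = -89*(-2 + (-5 + (5 + 2 + 2³)*7)) = -89*(-2 + (-5 + (5 + 2 + 8)*7)) = -89*(-2 + (-5 + 15*7)) = -89*(-2 + (-5 + 105)) = -89*(-2 + 100) = -89*98 = -8722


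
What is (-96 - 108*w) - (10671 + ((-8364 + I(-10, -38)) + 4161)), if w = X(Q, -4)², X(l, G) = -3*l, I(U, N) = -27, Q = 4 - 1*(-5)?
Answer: -85269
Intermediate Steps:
Q = 9 (Q = 4 + 5 = 9)
w = 729 (w = (-3*9)² = (-27)² = 729)
(-96 - 108*w) - (10671 + ((-8364 + I(-10, -38)) + 4161)) = (-96 - 108*729) - (10671 + ((-8364 - 27) + 4161)) = (-96 - 78732) - (10671 + (-8391 + 4161)) = -78828 - (10671 - 4230) = -78828 - 1*6441 = -78828 - 6441 = -85269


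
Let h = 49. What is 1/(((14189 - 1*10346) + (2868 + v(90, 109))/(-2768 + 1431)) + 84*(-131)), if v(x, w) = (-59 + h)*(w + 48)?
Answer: -1337/9575555 ≈ -0.00013963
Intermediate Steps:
v(x, w) = -480 - 10*w (v(x, w) = (-59 + 49)*(w + 48) = -10*(48 + w) = -480 - 10*w)
1/(((14189 - 1*10346) + (2868 + v(90, 109))/(-2768 + 1431)) + 84*(-131)) = 1/(((14189 - 1*10346) + (2868 + (-480 - 10*109))/(-2768 + 1431)) + 84*(-131)) = 1/(((14189 - 10346) + (2868 + (-480 - 1090))/(-1337)) - 11004) = 1/((3843 + (2868 - 1570)*(-1/1337)) - 11004) = 1/((3843 + 1298*(-1/1337)) - 11004) = 1/((3843 - 1298/1337) - 11004) = 1/(5136793/1337 - 11004) = 1/(-9575555/1337) = -1337/9575555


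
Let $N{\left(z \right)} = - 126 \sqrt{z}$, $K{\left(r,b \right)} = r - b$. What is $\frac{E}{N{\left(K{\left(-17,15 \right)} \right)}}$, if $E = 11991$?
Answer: $\frac{571 i \sqrt{2}}{48} \approx 16.823 i$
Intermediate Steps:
$\frac{E}{N{\left(K{\left(-17,15 \right)} \right)}} = \frac{11991}{\left(-126\right) \sqrt{-17 - 15}} = \frac{11991}{\left(-126\right) \sqrt{-32}} = \frac{11991}{\left(-126\right) 4 i \sqrt{2}} = \frac{11991}{\left(-504\right) i \sqrt{2}} = 11991 \frac{i \sqrt{2}}{1008} = \frac{571 i \sqrt{2}}{48}$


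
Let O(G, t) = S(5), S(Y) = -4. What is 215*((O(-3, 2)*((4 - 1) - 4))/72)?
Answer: 215/18 ≈ 11.944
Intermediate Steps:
O(G, t) = -4
215*((O(-3, 2)*((4 - 1) - 4))/72) = 215*(-4*((4 - 1) - 4)/72) = 215*(-4*(3 - 4)*(1/72)) = 215*(-4*(-1)*(1/72)) = 215*(4*(1/72)) = 215*(1/18) = 215/18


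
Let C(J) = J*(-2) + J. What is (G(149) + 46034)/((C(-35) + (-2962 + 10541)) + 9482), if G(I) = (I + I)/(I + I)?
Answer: 46035/17096 ≈ 2.6927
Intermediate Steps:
C(J) = -J (C(J) = -2*J + J = -J)
G(I) = 1 (G(I) = (2*I)/((2*I)) = (2*I)*(1/(2*I)) = 1)
(G(149) + 46034)/((C(-35) + (-2962 + 10541)) + 9482) = (1 + 46034)/((-1*(-35) + (-2962 + 10541)) + 9482) = 46035/((35 + 7579) + 9482) = 46035/(7614 + 9482) = 46035/17096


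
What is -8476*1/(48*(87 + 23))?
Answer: -2119/1320 ≈ -1.6053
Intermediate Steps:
-8476*1/(48*(87 + 23)) = -8476/(110*48) = -8476/5280 = -8476*1/5280 = -2119/1320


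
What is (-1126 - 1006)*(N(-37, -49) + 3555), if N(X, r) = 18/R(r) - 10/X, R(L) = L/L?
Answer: -281873852/37 ≈ -7.6182e+6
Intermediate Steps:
R(L) = 1
N(X, r) = 18 - 10/X (N(X, r) = 18/1 - 10/X = 18*1 - 10/X = 18 - 10/X)
(-1126 - 1006)*(N(-37, -49) + 3555) = (-1126 - 1006)*((18 - 10/(-37)) + 3555) = -2132*((18 - 10*(-1/37)) + 3555) = -2132*((18 + 10/37) + 3555) = -2132*(676/37 + 3555) = -2132*132211/37 = -281873852/37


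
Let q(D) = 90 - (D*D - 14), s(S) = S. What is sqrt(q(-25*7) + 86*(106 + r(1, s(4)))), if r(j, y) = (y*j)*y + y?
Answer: I*sqrt(19685) ≈ 140.3*I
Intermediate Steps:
q(D) = 104 - D**2 (q(D) = 90 - (D**2 - 14) = 90 - (-14 + D**2) = 90 + (14 - D**2) = 104 - D**2)
r(j, y) = y + j*y**2 (r(j, y) = (j*y)*y + y = j*y**2 + y = y + j*y**2)
sqrt(q(-25*7) + 86*(106 + r(1, s(4)))) = sqrt((104 - (-25*7)**2) + 86*(106 + 4*(1 + 1*4))) = sqrt((104 - 1*(-175)**2) + 86*(106 + 4*(1 + 4))) = sqrt((104 - 1*30625) + 86*(106 + 4*5)) = sqrt((104 - 30625) + 86*(106 + 20)) = sqrt(-30521 + 86*126) = sqrt(-30521 + 10836) = sqrt(-19685) = I*sqrt(19685)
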